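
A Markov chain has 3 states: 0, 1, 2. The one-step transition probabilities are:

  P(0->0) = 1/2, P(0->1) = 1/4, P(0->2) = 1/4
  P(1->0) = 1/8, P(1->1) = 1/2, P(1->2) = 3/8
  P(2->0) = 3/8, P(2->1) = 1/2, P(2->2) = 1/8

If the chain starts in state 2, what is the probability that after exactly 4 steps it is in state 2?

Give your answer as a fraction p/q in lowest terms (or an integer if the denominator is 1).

Answer: 1107/4096

Derivation:
Computing P^4 by repeated multiplication:
P^1 =
  0: [1/2, 1/4, 1/4]
  1: [1/8, 1/2, 3/8]
  2: [3/8, 1/2, 1/8]
P^2 =
  0: [3/8, 3/8, 1/4]
  1: [17/64, 15/32, 17/64]
  2: [19/64, 13/32, 19/64]
P^3 =
  0: [21/64, 13/32, 17/64]
  1: [149/512, 111/256, 141/512]
  2: [159/512, 109/256, 135/512]
P^4 =
  0: [161/512, 107/256, 137/512]
  1: [1241/4096, 875/2048, 1105/4096]
  2: [1259/4096, 865/2048, 1107/4096]

(P^4)[2 -> 2] = 1107/4096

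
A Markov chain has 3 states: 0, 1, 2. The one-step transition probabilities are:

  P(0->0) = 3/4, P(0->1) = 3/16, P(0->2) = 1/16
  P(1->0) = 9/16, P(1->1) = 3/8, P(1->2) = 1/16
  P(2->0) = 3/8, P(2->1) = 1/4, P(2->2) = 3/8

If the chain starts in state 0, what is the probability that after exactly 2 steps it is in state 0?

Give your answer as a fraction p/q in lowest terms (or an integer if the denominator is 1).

Answer: 177/256

Derivation:
Computing P^2 by repeated multiplication:
P^1 =
  0: [3/4, 3/16, 1/16]
  1: [9/16, 3/8, 1/16]
  2: [3/8, 1/4, 3/8]
P^2 =
  0: [177/256, 29/128, 21/256]
  1: [21/32, 67/256, 21/256]
  2: [9/16, 33/128, 23/128]

(P^2)[0 -> 0] = 177/256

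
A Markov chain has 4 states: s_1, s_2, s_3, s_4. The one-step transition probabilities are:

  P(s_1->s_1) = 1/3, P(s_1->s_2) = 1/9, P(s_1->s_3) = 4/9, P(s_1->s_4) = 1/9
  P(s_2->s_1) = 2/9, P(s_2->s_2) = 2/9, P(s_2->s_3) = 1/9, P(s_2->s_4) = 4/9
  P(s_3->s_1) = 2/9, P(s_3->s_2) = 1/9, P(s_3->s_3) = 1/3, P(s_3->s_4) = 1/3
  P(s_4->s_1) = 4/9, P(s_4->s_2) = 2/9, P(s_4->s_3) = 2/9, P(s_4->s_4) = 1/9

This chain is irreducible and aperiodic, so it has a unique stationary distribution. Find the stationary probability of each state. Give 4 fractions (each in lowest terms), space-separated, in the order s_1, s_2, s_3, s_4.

Answer: 4/13 2/13 4/13 3/13

Derivation:
The stationary distribution satisfies pi = pi * P, i.e.:
  pi_s_1 = 1/3*pi_s_1 + 2/9*pi_s_2 + 2/9*pi_s_3 + 4/9*pi_s_4
  pi_s_2 = 1/9*pi_s_1 + 2/9*pi_s_2 + 1/9*pi_s_3 + 2/9*pi_s_4
  pi_s_3 = 4/9*pi_s_1 + 1/9*pi_s_2 + 1/3*pi_s_3 + 2/9*pi_s_4
  pi_s_4 = 1/9*pi_s_1 + 4/9*pi_s_2 + 1/3*pi_s_3 + 1/9*pi_s_4
with normalization: pi_s_1 + pi_s_2 + pi_s_3 + pi_s_4 = 1.

Using the first 3 balance equations plus normalization, the linear system A*pi = b is:
  [-2/3, 2/9, 2/9, 4/9] . pi = 0
  [1/9, -7/9, 1/9, 2/9] . pi = 0
  [4/9, 1/9, -2/3, 2/9] . pi = 0
  [1, 1, 1, 1] . pi = 1

Solving yields:
  pi_s_1 = 4/13
  pi_s_2 = 2/13
  pi_s_3 = 4/13
  pi_s_4 = 3/13

Verification (pi * P):
  4/13*1/3 + 2/13*2/9 + 4/13*2/9 + 3/13*4/9 = 4/13 = pi_s_1  (ok)
  4/13*1/9 + 2/13*2/9 + 4/13*1/9 + 3/13*2/9 = 2/13 = pi_s_2  (ok)
  4/13*4/9 + 2/13*1/9 + 4/13*1/3 + 3/13*2/9 = 4/13 = pi_s_3  (ok)
  4/13*1/9 + 2/13*4/9 + 4/13*1/3 + 3/13*1/9 = 3/13 = pi_s_4  (ok)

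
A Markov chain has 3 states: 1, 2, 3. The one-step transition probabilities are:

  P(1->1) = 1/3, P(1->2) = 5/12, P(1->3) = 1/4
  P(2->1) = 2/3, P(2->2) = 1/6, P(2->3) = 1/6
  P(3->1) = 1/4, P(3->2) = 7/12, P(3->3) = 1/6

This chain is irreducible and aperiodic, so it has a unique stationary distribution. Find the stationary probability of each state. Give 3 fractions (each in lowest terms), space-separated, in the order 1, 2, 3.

Answer: 86/197 71/197 40/197

Derivation:
The stationary distribution satisfies pi = pi * P, i.e.:
  pi_1 = 1/3*pi_1 + 2/3*pi_2 + 1/4*pi_3
  pi_2 = 5/12*pi_1 + 1/6*pi_2 + 7/12*pi_3
  pi_3 = 1/4*pi_1 + 1/6*pi_2 + 1/6*pi_3
with normalization: pi_1 + pi_2 + pi_3 = 1.

Using the first 2 balance equations plus normalization, the linear system A*pi = b is:
  [-2/3, 2/3, 1/4] . pi = 0
  [5/12, -5/6, 7/12] . pi = 0
  [1, 1, 1] . pi = 1

Solving yields:
  pi_1 = 86/197
  pi_2 = 71/197
  pi_3 = 40/197

Verification (pi * P):
  86/197*1/3 + 71/197*2/3 + 40/197*1/4 = 86/197 = pi_1  (ok)
  86/197*5/12 + 71/197*1/6 + 40/197*7/12 = 71/197 = pi_2  (ok)
  86/197*1/4 + 71/197*1/6 + 40/197*1/6 = 40/197 = pi_3  (ok)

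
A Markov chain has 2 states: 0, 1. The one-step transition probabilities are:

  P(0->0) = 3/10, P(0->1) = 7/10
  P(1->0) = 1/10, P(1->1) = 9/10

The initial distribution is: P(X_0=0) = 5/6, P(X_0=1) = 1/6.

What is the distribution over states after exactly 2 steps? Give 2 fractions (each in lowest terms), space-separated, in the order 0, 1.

Answer: 23/150 127/150

Derivation:
Propagating the distribution step by step (d_{t+1} = d_t * P):
d_0 = (0=5/6, 1=1/6)
  d_1[0] = 5/6*3/10 + 1/6*1/10 = 4/15
  d_1[1] = 5/6*7/10 + 1/6*9/10 = 11/15
d_1 = (0=4/15, 1=11/15)
  d_2[0] = 4/15*3/10 + 11/15*1/10 = 23/150
  d_2[1] = 4/15*7/10 + 11/15*9/10 = 127/150
d_2 = (0=23/150, 1=127/150)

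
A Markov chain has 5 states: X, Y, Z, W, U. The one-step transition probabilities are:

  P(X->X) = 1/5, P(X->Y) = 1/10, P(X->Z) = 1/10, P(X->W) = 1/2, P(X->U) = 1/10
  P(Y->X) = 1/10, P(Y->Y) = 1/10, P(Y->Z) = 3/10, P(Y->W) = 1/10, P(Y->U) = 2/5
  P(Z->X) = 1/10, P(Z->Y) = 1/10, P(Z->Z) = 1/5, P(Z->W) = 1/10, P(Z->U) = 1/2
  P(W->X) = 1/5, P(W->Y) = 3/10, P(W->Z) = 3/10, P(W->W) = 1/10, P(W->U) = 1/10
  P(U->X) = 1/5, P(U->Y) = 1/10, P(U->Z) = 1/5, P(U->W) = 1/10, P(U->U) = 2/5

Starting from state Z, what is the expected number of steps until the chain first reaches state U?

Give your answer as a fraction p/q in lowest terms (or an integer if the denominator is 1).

Answer: 2150/807

Derivation:
Let h_i = expected steps to first reach U from state i.
Boundary: h_U = 0.
First-step equations for the other states:
  h_X = 1 + 1/5*h_X + 1/10*h_Y + 1/10*h_Z + 1/2*h_W + 1/10*h_U
  h_Y = 1 + 1/10*h_X + 1/10*h_Y + 3/10*h_Z + 1/10*h_W + 2/5*h_U
  h_Z = 1 + 1/10*h_X + 1/10*h_Y + 1/5*h_Z + 1/10*h_W + 1/2*h_U
  h_W = 1 + 1/5*h_X + 3/10*h_Y + 3/10*h_Z + 1/10*h_W + 1/10*h_U

Substituting h_U = 0 and rearranging gives the linear system (I - Q) h = 1:
  [4/5, -1/10, -1/10, -1/2] . (h_X, h_Y, h_Z, h_W) = 1
  [-1/10, 9/10, -3/10, -1/10] . (h_X, h_Y, h_Z, h_W) = 1
  [-1/10, -1/10, 4/5, -1/10] . (h_X, h_Y, h_Z, h_W) = 1
  [-1/5, -3/10, -3/10, 9/10] . (h_X, h_Y, h_Z, h_W) = 1

Solving yields:
  h_X = 1190/269
  h_Y = 2365/807
  h_Z = 2150/807
  h_W = 1065/269

Starting state is Z, so the expected hitting time is h_Z = 2150/807.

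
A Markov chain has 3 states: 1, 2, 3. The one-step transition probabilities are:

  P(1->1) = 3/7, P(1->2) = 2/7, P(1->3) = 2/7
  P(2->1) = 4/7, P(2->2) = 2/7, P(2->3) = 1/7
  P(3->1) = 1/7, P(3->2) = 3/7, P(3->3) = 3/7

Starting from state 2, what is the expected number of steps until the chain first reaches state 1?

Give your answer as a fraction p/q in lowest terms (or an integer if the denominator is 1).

Let h_i = expected steps to first reach 1 from state i.
Boundary: h_1 = 0.
First-step equations for the other states:
  h_2 = 1 + 4/7*h_1 + 2/7*h_2 + 1/7*h_3
  h_3 = 1 + 1/7*h_1 + 3/7*h_2 + 3/7*h_3

Substituting h_1 = 0 and rearranging gives the linear system (I - Q) h = 1:
  [5/7, -1/7] . (h_2, h_3) = 1
  [-3/7, 4/7] . (h_2, h_3) = 1

Solving yields:
  h_2 = 35/17
  h_3 = 56/17

Starting state is 2, so the expected hitting time is h_2 = 35/17.

Answer: 35/17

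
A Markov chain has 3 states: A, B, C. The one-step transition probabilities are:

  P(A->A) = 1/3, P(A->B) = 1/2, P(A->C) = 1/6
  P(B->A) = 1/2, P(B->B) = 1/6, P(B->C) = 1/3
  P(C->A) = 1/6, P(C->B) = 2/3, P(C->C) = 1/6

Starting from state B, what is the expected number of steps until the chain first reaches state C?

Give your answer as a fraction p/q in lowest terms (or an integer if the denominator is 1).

Answer: 42/11

Derivation:
Let h_i = expected steps to first reach C from state i.
Boundary: h_C = 0.
First-step equations for the other states:
  h_A = 1 + 1/3*h_A + 1/2*h_B + 1/6*h_C
  h_B = 1 + 1/2*h_A + 1/6*h_B + 1/3*h_C

Substituting h_C = 0 and rearranging gives the linear system (I - Q) h = 1:
  [2/3, -1/2] . (h_A, h_B) = 1
  [-1/2, 5/6] . (h_A, h_B) = 1

Solving yields:
  h_A = 48/11
  h_B = 42/11

Starting state is B, so the expected hitting time is h_B = 42/11.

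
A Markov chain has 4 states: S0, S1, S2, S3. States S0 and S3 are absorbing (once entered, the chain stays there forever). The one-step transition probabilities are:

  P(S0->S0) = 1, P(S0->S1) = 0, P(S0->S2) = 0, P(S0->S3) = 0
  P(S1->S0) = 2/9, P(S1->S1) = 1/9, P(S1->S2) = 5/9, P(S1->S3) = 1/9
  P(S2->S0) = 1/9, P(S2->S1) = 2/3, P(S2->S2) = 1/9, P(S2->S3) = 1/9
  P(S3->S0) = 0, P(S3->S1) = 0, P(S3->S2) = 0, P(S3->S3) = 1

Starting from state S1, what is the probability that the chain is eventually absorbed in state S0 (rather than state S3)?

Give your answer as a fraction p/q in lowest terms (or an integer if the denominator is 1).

Answer: 21/34

Derivation:
Let a_i = P(absorbed in S0 | start in state i).
Boundary conditions: a_S0 = 1, a_S3 = 0.
For each transient state i, a_i = sum_j P(i->j) * a_j:
  a_S1 = 2/9*a_S0 + 1/9*a_S1 + 5/9*a_S2 + 1/9*a_S3
  a_S2 = 1/9*a_S0 + 2/3*a_S1 + 1/9*a_S2 + 1/9*a_S3

Substituting a_S0 = 1 and a_S3 = 0, rearrange to (I - Q) a = r where r[i] = P(i -> S0):
  [8/9, -5/9] . (a_S1, a_S2) = 2/9
  [-2/3, 8/9] . (a_S1, a_S2) = 1/9

Solving yields:
  a_S1 = 21/34
  a_S2 = 10/17

Starting state is S1, so the absorption probability is a_S1 = 21/34.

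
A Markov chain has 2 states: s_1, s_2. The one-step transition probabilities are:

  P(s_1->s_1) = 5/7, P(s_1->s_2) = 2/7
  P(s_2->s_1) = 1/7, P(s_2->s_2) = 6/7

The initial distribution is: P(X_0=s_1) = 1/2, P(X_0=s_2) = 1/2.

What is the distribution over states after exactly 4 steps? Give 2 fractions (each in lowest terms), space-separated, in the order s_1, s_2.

Answer: 843/2401 1558/2401

Derivation:
Propagating the distribution step by step (d_{t+1} = d_t * P):
d_0 = (s_1=1/2, s_2=1/2)
  d_1[s_1] = 1/2*5/7 + 1/2*1/7 = 3/7
  d_1[s_2] = 1/2*2/7 + 1/2*6/7 = 4/7
d_1 = (s_1=3/7, s_2=4/7)
  d_2[s_1] = 3/7*5/7 + 4/7*1/7 = 19/49
  d_2[s_2] = 3/7*2/7 + 4/7*6/7 = 30/49
d_2 = (s_1=19/49, s_2=30/49)
  d_3[s_1] = 19/49*5/7 + 30/49*1/7 = 125/343
  d_3[s_2] = 19/49*2/7 + 30/49*6/7 = 218/343
d_3 = (s_1=125/343, s_2=218/343)
  d_4[s_1] = 125/343*5/7 + 218/343*1/7 = 843/2401
  d_4[s_2] = 125/343*2/7 + 218/343*6/7 = 1558/2401
d_4 = (s_1=843/2401, s_2=1558/2401)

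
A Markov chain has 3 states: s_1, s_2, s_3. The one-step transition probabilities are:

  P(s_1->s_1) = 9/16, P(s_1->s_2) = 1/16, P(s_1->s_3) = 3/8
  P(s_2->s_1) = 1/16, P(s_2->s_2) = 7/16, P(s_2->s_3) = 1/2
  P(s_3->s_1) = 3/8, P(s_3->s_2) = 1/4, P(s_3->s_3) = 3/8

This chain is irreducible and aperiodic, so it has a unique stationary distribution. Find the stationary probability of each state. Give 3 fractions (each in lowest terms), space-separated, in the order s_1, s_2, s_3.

Answer: 29/77 17/77 31/77

Derivation:
The stationary distribution satisfies pi = pi * P, i.e.:
  pi_s_1 = 9/16*pi_s_1 + 1/16*pi_s_2 + 3/8*pi_s_3
  pi_s_2 = 1/16*pi_s_1 + 7/16*pi_s_2 + 1/4*pi_s_3
  pi_s_3 = 3/8*pi_s_1 + 1/2*pi_s_2 + 3/8*pi_s_3
with normalization: pi_s_1 + pi_s_2 + pi_s_3 = 1.

Using the first 2 balance equations plus normalization, the linear system A*pi = b is:
  [-7/16, 1/16, 3/8] . pi = 0
  [1/16, -9/16, 1/4] . pi = 0
  [1, 1, 1] . pi = 1

Solving yields:
  pi_s_1 = 29/77
  pi_s_2 = 17/77
  pi_s_3 = 31/77

Verification (pi * P):
  29/77*9/16 + 17/77*1/16 + 31/77*3/8 = 29/77 = pi_s_1  (ok)
  29/77*1/16 + 17/77*7/16 + 31/77*1/4 = 17/77 = pi_s_2  (ok)
  29/77*3/8 + 17/77*1/2 + 31/77*3/8 = 31/77 = pi_s_3  (ok)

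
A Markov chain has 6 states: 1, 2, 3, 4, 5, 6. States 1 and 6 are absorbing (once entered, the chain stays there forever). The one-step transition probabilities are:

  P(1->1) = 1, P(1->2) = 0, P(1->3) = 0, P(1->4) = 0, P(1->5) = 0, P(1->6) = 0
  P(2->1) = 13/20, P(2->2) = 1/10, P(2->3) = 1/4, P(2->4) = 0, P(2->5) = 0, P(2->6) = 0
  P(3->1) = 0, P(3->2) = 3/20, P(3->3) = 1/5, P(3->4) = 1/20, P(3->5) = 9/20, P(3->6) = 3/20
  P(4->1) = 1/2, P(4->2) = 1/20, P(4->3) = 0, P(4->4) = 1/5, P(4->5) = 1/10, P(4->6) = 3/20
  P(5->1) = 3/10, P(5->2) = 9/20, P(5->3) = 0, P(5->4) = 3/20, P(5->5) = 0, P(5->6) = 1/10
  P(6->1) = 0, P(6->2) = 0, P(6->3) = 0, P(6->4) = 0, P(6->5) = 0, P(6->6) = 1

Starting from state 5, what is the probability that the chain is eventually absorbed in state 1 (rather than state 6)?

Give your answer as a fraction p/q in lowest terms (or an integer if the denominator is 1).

Answer: 65394/78917

Derivation:
Let a_i = P(absorbed in 1 | start in state i).
Boundary conditions: a_1 = 1, a_6 = 0.
For each transient state i, a_i = sum_j P(i->j) * a_j:
  a_2 = 13/20*a_1 + 1/10*a_2 + 1/4*a_3 + 0*a_4 + 0*a_5 + 0*a_6
  a_3 = 0*a_1 + 3/20*a_2 + 1/5*a_3 + 1/20*a_4 + 9/20*a_5 + 3/20*a_6
  a_4 = 1/2*a_1 + 1/20*a_2 + 0*a_3 + 1/5*a_4 + 1/10*a_5 + 3/20*a_6
  a_5 = 3/10*a_1 + 9/20*a_2 + 0*a_3 + 3/20*a_4 + 0*a_5 + 1/10*a_6

Substituting a_1 = 1 and a_6 = 0, rearrange to (I - Q) a = r where r[i] = P(i -> 1):
  [9/10, -1/4, 0, 0] . (a_2, a_3, a_4, a_5) = 13/20
  [-3/20, 4/5, -1/20, -9/20] . (a_2, a_3, a_4, a_5) = 0
  [-1/20, 0, 4/5, -1/10] . (a_2, a_3, a_4, a_5) = 1/2
  [-9/20, 0, -3/20, 1] . (a_2, a_3, a_4, a_5) = 3/10

Solving yields:
  a_2 = 72042/78917
  a_3 = 54167/78917
  a_4 = 62000/78917
  a_5 = 65394/78917

Starting state is 5, so the absorption probability is a_5 = 65394/78917.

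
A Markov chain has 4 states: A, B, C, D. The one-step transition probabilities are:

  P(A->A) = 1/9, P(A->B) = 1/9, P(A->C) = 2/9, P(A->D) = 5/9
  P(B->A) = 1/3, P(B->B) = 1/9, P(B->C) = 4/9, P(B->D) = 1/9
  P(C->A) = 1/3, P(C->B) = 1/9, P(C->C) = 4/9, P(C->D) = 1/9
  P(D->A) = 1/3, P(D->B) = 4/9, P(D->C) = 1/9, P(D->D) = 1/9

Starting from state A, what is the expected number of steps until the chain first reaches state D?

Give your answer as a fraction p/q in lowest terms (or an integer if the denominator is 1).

Answer: 63/23

Derivation:
Let h_i = expected steps to first reach D from state i.
Boundary: h_D = 0.
First-step equations for the other states:
  h_A = 1 + 1/9*h_A + 1/9*h_B + 2/9*h_C + 5/9*h_D
  h_B = 1 + 1/3*h_A + 1/9*h_B + 4/9*h_C + 1/9*h_D
  h_C = 1 + 1/3*h_A + 1/9*h_B + 4/9*h_C + 1/9*h_D

Substituting h_D = 0 and rearranging gives the linear system (I - Q) h = 1:
  [8/9, -1/9, -2/9] . (h_A, h_B, h_C) = 1
  [-1/3, 8/9, -4/9] . (h_A, h_B, h_C) = 1
  [-1/3, -1/9, 5/9] . (h_A, h_B, h_C) = 1

Solving yields:
  h_A = 63/23
  h_B = 99/23
  h_C = 99/23

Starting state is A, so the expected hitting time is h_A = 63/23.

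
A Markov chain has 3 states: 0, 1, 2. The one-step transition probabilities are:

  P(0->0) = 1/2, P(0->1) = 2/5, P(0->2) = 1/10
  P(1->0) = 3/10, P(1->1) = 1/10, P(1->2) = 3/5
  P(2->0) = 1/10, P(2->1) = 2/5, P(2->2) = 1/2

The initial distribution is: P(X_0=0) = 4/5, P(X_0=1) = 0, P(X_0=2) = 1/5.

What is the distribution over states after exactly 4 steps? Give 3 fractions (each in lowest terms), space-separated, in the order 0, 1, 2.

Propagating the distribution step by step (d_{t+1} = d_t * P):
d_0 = (0=4/5, 1=0, 2=1/5)
  d_1[0] = 4/5*1/2 + 0*3/10 + 1/5*1/10 = 21/50
  d_1[1] = 4/5*2/5 + 0*1/10 + 1/5*2/5 = 2/5
  d_1[2] = 4/5*1/10 + 0*3/5 + 1/5*1/2 = 9/50
d_1 = (0=21/50, 1=2/5, 2=9/50)
  d_2[0] = 21/50*1/2 + 2/5*3/10 + 9/50*1/10 = 87/250
  d_2[1] = 21/50*2/5 + 2/5*1/10 + 9/50*2/5 = 7/25
  d_2[2] = 21/50*1/10 + 2/5*3/5 + 9/50*1/2 = 93/250
d_2 = (0=87/250, 1=7/25, 2=93/250)
  d_3[0] = 87/250*1/2 + 7/25*3/10 + 93/250*1/10 = 369/1250
  d_3[1] = 87/250*2/5 + 7/25*1/10 + 93/250*2/5 = 79/250
  d_3[2] = 87/250*1/10 + 7/25*3/5 + 93/250*1/2 = 243/625
d_3 = (0=369/1250, 1=79/250, 2=243/625)
  d_4[0] = 369/1250*1/2 + 79/250*3/10 + 243/625*1/10 = 879/3125
  d_4[1] = 369/1250*2/5 + 79/250*1/10 + 243/625*2/5 = 763/2500
  d_4[2] = 369/1250*1/10 + 79/250*3/5 + 243/625*1/2 = 5169/12500
d_4 = (0=879/3125, 1=763/2500, 2=5169/12500)

Answer: 879/3125 763/2500 5169/12500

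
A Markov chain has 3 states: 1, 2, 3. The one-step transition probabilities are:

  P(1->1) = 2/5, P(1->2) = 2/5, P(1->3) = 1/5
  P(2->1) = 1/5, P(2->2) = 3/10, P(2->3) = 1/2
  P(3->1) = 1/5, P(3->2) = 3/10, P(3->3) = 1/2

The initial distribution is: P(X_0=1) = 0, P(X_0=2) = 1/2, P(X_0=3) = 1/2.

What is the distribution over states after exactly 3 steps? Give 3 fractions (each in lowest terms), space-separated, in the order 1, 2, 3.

Answer: 31/125 81/250 107/250

Derivation:
Propagating the distribution step by step (d_{t+1} = d_t * P):
d_0 = (1=0, 2=1/2, 3=1/2)
  d_1[1] = 0*2/5 + 1/2*1/5 + 1/2*1/5 = 1/5
  d_1[2] = 0*2/5 + 1/2*3/10 + 1/2*3/10 = 3/10
  d_1[3] = 0*1/5 + 1/2*1/2 + 1/2*1/2 = 1/2
d_1 = (1=1/5, 2=3/10, 3=1/2)
  d_2[1] = 1/5*2/5 + 3/10*1/5 + 1/2*1/5 = 6/25
  d_2[2] = 1/5*2/5 + 3/10*3/10 + 1/2*3/10 = 8/25
  d_2[3] = 1/5*1/5 + 3/10*1/2 + 1/2*1/2 = 11/25
d_2 = (1=6/25, 2=8/25, 3=11/25)
  d_3[1] = 6/25*2/5 + 8/25*1/5 + 11/25*1/5 = 31/125
  d_3[2] = 6/25*2/5 + 8/25*3/10 + 11/25*3/10 = 81/250
  d_3[3] = 6/25*1/5 + 8/25*1/2 + 11/25*1/2 = 107/250
d_3 = (1=31/125, 2=81/250, 3=107/250)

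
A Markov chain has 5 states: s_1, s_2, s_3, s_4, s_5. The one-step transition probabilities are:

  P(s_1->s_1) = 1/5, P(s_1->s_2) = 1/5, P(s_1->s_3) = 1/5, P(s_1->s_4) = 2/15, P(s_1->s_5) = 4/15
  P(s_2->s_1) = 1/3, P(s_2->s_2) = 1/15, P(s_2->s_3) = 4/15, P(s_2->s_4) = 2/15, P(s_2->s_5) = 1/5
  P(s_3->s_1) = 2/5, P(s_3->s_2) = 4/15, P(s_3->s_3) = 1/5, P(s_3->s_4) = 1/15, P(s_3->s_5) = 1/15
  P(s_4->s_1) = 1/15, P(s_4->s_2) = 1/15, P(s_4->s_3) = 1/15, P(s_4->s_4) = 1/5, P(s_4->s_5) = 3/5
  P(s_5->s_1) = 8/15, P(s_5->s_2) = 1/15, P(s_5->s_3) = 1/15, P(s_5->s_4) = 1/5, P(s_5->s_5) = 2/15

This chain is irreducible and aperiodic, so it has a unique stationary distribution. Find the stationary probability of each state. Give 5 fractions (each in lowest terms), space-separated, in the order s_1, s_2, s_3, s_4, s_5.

The stationary distribution satisfies pi = pi * P, i.e.:
  pi_s_1 = 1/5*pi_s_1 + 1/3*pi_s_2 + 2/5*pi_s_3 + 1/15*pi_s_4 + 8/15*pi_s_5
  pi_s_2 = 1/5*pi_s_1 + 1/15*pi_s_2 + 4/15*pi_s_3 + 1/15*pi_s_4 + 1/15*pi_s_5
  pi_s_3 = 1/5*pi_s_1 + 4/15*pi_s_2 + 1/5*pi_s_3 + 1/15*pi_s_4 + 1/15*pi_s_5
  pi_s_4 = 2/15*pi_s_1 + 2/15*pi_s_2 + 1/15*pi_s_3 + 1/5*pi_s_4 + 1/5*pi_s_5
  pi_s_5 = 4/15*pi_s_1 + 1/5*pi_s_2 + 1/15*pi_s_3 + 3/5*pi_s_4 + 2/15*pi_s_5
with normalization: pi_s_1 + pi_s_2 + pi_s_3 + pi_s_4 + pi_s_5 = 1.

Using the first 4 balance equations plus normalization, the linear system A*pi = b is:
  [-4/5, 1/3, 2/5, 1/15, 8/15] . pi = 0
  [1/5, -14/15, 4/15, 1/15, 1/15] . pi = 0
  [1/5, 4/15, -4/5, 1/15, 1/15] . pi = 0
  [2/15, 2/15, 1/15, -4/5, 1/5] . pi = 0
  [1, 1, 1, 1, 1] . pi = 1

Solving yields:
  pi_s_1 = 8759/28145
  pi_s_2 = 3928/28145
  pi_s_3 = 4419/28145
  pi_s_4 = 4194/28145
  pi_s_5 = 1369/5629

Verification (pi * P):
  8759/28145*1/5 + 3928/28145*1/3 + 4419/28145*2/5 + 4194/28145*1/15 + 1369/5629*8/15 = 8759/28145 = pi_s_1  (ok)
  8759/28145*1/5 + 3928/28145*1/15 + 4419/28145*4/15 + 4194/28145*1/15 + 1369/5629*1/15 = 3928/28145 = pi_s_2  (ok)
  8759/28145*1/5 + 3928/28145*4/15 + 4419/28145*1/5 + 4194/28145*1/15 + 1369/5629*1/15 = 4419/28145 = pi_s_3  (ok)
  8759/28145*2/15 + 3928/28145*2/15 + 4419/28145*1/15 + 4194/28145*1/5 + 1369/5629*1/5 = 4194/28145 = pi_s_4  (ok)
  8759/28145*4/15 + 3928/28145*1/5 + 4419/28145*1/15 + 4194/28145*3/5 + 1369/5629*2/15 = 1369/5629 = pi_s_5  (ok)

Answer: 8759/28145 3928/28145 4419/28145 4194/28145 1369/5629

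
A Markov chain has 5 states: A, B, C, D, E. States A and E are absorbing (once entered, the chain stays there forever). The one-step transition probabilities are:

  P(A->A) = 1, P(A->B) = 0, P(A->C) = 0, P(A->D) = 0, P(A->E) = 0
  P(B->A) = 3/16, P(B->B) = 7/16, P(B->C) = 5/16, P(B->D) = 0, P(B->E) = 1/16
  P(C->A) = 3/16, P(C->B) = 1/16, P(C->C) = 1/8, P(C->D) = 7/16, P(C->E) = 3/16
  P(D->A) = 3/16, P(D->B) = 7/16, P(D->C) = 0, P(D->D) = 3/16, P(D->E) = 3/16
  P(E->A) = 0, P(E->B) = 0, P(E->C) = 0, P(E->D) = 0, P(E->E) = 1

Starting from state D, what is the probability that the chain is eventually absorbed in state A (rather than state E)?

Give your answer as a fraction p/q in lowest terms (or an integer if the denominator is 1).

Answer: 381/664

Derivation:
Let a_i = P(absorbed in A | start in state i).
Boundary conditions: a_A = 1, a_E = 0.
For each transient state i, a_i = sum_j P(i->j) * a_j:
  a_B = 3/16*a_A + 7/16*a_B + 5/16*a_C + 0*a_D + 1/16*a_E
  a_C = 3/16*a_A + 1/16*a_B + 1/8*a_C + 7/16*a_D + 3/16*a_E
  a_D = 3/16*a_A + 7/16*a_B + 0*a_C + 3/16*a_D + 3/16*a_E

Substituting a_A = 1 and a_E = 0, rearrange to (I - Q) a = r where r[i] = P(i -> A):
  [9/16, -5/16, 0] . (a_B, a_C, a_D) = 3/16
  [-1/16, 7/8, -7/16] . (a_B, a_C, a_D) = 3/16
  [-7/16, 0, 13/16] . (a_B, a_C, a_D) = 3/16

Solving yields:
  a_B = 423/664
  a_C = 363/664
  a_D = 381/664

Starting state is D, so the absorption probability is a_D = 381/664.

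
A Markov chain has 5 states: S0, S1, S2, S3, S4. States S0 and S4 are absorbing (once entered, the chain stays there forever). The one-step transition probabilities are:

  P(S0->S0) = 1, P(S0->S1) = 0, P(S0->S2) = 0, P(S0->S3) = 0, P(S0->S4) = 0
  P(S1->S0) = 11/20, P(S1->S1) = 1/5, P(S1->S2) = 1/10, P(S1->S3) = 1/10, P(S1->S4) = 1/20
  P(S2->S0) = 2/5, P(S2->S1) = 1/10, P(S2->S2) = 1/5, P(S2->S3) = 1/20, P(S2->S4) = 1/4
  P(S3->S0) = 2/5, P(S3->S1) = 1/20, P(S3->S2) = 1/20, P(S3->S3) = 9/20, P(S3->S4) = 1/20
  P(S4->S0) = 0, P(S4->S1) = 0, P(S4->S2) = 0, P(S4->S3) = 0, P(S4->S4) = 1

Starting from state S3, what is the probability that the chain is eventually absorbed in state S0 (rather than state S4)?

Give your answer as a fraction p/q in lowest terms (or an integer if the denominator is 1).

Answer: 131/151

Derivation:
Let a_i = P(absorbed in S0 | start in state i).
Boundary conditions: a_S0 = 1, a_S4 = 0.
For each transient state i, a_i = sum_j P(i->j) * a_j:
  a_S1 = 11/20*a_S0 + 1/5*a_S1 + 1/10*a_S2 + 1/10*a_S3 + 1/20*a_S4
  a_S2 = 2/5*a_S0 + 1/10*a_S1 + 1/5*a_S2 + 1/20*a_S3 + 1/4*a_S4
  a_S3 = 2/5*a_S0 + 1/20*a_S1 + 1/20*a_S2 + 9/20*a_S3 + 1/20*a_S4

Substituting a_S0 = 1 and a_S4 = 0, rearrange to (I - Q) a = r where r[i] = P(i -> S0):
  [4/5, -1/10, -1/10] . (a_S1, a_S2, a_S3) = 11/20
  [-1/10, 4/5, -1/20] . (a_S1, a_S2, a_S3) = 2/5
  [-1/20, -1/20, 11/20] . (a_S1, a_S2, a_S3) = 2/5

Solving yields:
  a_S1 = 2389/2718
  a_S2 = 1805/2718
  a_S3 = 131/151

Starting state is S3, so the absorption probability is a_S3 = 131/151.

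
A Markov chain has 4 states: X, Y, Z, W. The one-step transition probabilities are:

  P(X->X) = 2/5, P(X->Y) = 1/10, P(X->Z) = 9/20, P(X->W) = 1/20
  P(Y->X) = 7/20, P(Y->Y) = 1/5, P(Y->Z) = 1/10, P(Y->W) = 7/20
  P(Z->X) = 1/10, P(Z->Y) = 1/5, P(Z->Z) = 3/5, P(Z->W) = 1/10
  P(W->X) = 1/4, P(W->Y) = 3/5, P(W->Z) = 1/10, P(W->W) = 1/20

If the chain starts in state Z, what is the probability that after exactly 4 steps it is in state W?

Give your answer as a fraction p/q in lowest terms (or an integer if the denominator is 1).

Answer: 11219/80000

Derivation:
Computing P^4 by repeated multiplication:
P^1 =
  X: [2/5, 1/10, 9/20, 1/20]
  Y: [7/20, 1/5, 1/10, 7/20]
  Z: [1/10, 1/5, 3/5, 1/10]
  W: [1/4, 3/5, 1/10, 1/20]
P^2 =
  X: [101/400, 9/50, 93/200, 41/400]
  Y: [123/400, 61/200, 109/400, 23/200]
  Z: [39/200, 23/100, 87/200, 7/50]
  W: [133/400, 39/200, 19/80, 47/200]
P^3 =
  X: [1889/8000, 863/4000, 3367/8000, 509/4000]
  Y: [1143/4000, 861/4000, 2751/8000, 1241/8000]
  Z: [237/1000, 473/2000, 1543/4000, 563/4000]
  W: [227/800, 1043/4000, 2681/8000, 963/8000]
P^4 =
  X: [19509/80000, 18183/80000, 62893/160000, 21723/160000]
  Y: [42049/160000, 9339/40000, 7439/20000, 21083/160000]
  Z: [20107/80000, 1163/5000, 15033/40000, 11219/80000]
  W: [42939/160000, 8791/40000, 587/1600, 23197/160000]

(P^4)[Z -> W] = 11219/80000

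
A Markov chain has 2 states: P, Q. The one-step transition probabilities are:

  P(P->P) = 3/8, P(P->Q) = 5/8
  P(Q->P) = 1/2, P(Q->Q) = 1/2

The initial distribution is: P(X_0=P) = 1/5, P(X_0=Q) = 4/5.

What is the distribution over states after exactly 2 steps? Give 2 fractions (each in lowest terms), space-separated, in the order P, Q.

Propagating the distribution step by step (d_{t+1} = d_t * P):
d_0 = (P=1/5, Q=4/5)
  d_1[P] = 1/5*3/8 + 4/5*1/2 = 19/40
  d_1[Q] = 1/5*5/8 + 4/5*1/2 = 21/40
d_1 = (P=19/40, Q=21/40)
  d_2[P] = 19/40*3/8 + 21/40*1/2 = 141/320
  d_2[Q] = 19/40*5/8 + 21/40*1/2 = 179/320
d_2 = (P=141/320, Q=179/320)

Answer: 141/320 179/320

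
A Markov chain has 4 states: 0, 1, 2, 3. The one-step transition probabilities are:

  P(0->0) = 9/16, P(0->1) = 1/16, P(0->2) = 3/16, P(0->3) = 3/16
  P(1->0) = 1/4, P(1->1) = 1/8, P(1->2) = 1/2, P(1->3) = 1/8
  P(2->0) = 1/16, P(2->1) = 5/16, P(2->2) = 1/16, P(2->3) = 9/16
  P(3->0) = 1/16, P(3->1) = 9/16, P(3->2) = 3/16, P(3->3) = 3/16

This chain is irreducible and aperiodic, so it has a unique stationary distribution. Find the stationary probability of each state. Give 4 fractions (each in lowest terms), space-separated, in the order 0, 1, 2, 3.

The stationary distribution satisfies pi = pi * P, i.e.:
  pi_0 = 9/16*pi_0 + 1/4*pi_1 + 1/16*pi_2 + 1/16*pi_3
  pi_1 = 1/16*pi_0 + 1/8*pi_1 + 5/16*pi_2 + 9/16*pi_3
  pi_2 = 3/16*pi_0 + 1/2*pi_1 + 1/16*pi_2 + 3/16*pi_3
  pi_3 = 3/16*pi_0 + 1/8*pi_1 + 9/16*pi_2 + 3/16*pi_3
with normalization: pi_0 + pi_1 + pi_2 + pi_3 = 1.

Using the first 3 balance equations plus normalization, the linear system A*pi = b is:
  [-7/16, 1/4, 1/16, 1/16] . pi = 0
  [1/16, -7/8, 5/16, 9/16] . pi = 0
  [3/16, 1/2, -15/16, 3/16] . pi = 0
  [1, 1, 1, 1] . pi = 1

Solving yields:
  pi_0 = 221/976
  pi_1 = 33/122
  pi_2 = 59/244
  pi_3 = 255/976

Verification (pi * P):
  221/976*9/16 + 33/122*1/4 + 59/244*1/16 + 255/976*1/16 = 221/976 = pi_0  (ok)
  221/976*1/16 + 33/122*1/8 + 59/244*5/16 + 255/976*9/16 = 33/122 = pi_1  (ok)
  221/976*3/16 + 33/122*1/2 + 59/244*1/16 + 255/976*3/16 = 59/244 = pi_2  (ok)
  221/976*3/16 + 33/122*1/8 + 59/244*9/16 + 255/976*3/16 = 255/976 = pi_3  (ok)

Answer: 221/976 33/122 59/244 255/976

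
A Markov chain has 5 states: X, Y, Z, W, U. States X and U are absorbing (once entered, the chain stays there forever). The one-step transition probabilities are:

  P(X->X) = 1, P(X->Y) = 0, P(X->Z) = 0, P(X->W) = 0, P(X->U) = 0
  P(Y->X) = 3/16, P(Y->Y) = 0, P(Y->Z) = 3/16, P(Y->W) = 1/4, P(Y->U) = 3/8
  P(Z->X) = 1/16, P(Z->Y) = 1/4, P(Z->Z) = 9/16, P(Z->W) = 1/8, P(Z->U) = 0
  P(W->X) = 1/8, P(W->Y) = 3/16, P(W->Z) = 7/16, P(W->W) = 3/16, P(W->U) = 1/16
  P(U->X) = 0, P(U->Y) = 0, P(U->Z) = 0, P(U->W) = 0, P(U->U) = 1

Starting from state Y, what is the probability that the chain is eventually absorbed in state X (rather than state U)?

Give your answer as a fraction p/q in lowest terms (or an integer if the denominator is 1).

Let a_i = P(absorbed in X | start in state i).
Boundary conditions: a_X = 1, a_U = 0.
For each transient state i, a_i = sum_j P(i->j) * a_j:
  a_Y = 3/16*a_X + 0*a_Y + 3/16*a_Z + 1/4*a_W + 3/8*a_U
  a_Z = 1/16*a_X + 1/4*a_Y + 9/16*a_Z + 1/8*a_W + 0*a_U
  a_W = 1/8*a_X + 3/16*a_Y + 7/16*a_Z + 3/16*a_W + 1/16*a_U

Substituting a_X = 1 and a_U = 0, rearrange to (I - Q) a = r where r[i] = P(i -> X):
  [1, -3/16, -1/4] . (a_Y, a_Z, a_W) = 3/16
  [-1/4, 7/16, -1/8] . (a_Y, a_Z, a_W) = 1/16
  [-3/16, -7/16, 13/16] . (a_Y, a_Z, a_W) = 1/8

Solving yields:
  a_Y = 183/431
  a_Z = 233/431
  a_W = 234/431

Starting state is Y, so the absorption probability is a_Y = 183/431.

Answer: 183/431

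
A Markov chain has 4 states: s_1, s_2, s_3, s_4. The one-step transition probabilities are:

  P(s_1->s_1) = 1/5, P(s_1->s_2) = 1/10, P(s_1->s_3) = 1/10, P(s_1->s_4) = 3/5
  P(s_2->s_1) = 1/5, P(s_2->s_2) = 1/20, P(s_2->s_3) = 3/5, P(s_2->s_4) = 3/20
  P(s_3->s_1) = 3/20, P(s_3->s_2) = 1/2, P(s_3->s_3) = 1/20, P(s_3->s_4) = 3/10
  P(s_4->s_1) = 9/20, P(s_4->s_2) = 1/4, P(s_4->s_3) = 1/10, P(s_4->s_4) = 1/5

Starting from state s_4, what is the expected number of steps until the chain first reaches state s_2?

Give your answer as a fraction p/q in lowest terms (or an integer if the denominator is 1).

Let h_i = expected steps to first reach s_2 from state i.
Boundary: h_s_2 = 0.
First-step equations for the other states:
  h_s_1 = 1 + 1/5*h_s_1 + 1/10*h_s_2 + 1/10*h_s_3 + 3/5*h_s_4
  h_s_3 = 1 + 3/20*h_s_1 + 1/2*h_s_2 + 1/20*h_s_3 + 3/10*h_s_4
  h_s_4 = 1 + 9/20*h_s_1 + 1/4*h_s_2 + 1/10*h_s_3 + 1/5*h_s_4

Substituting h_s_2 = 0 and rearranging gives the linear system (I - Q) h = 1:
  [4/5, -1/10, -3/5] . (h_s_1, h_s_3, h_s_4) = 1
  [-3/20, 19/20, -3/10] . (h_s_1, h_s_3, h_s_4) = 1
  [-9/20, -1/10, 4/5] . (h_s_1, h_s_3, h_s_4) = 1

Solving yields:
  h_s_1 = 1470/293
  h_s_3 = 955/293
  h_s_4 = 2625/586

Starting state is s_4, so the expected hitting time is h_s_4 = 2625/586.

Answer: 2625/586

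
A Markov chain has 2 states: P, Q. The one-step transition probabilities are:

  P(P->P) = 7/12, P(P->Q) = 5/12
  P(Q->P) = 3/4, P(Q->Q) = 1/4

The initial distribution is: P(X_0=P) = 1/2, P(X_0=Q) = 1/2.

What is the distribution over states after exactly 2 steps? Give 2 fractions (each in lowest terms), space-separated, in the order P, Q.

Propagating the distribution step by step (d_{t+1} = d_t * P):
d_0 = (P=1/2, Q=1/2)
  d_1[P] = 1/2*7/12 + 1/2*3/4 = 2/3
  d_1[Q] = 1/2*5/12 + 1/2*1/4 = 1/3
d_1 = (P=2/3, Q=1/3)
  d_2[P] = 2/3*7/12 + 1/3*3/4 = 23/36
  d_2[Q] = 2/3*5/12 + 1/3*1/4 = 13/36
d_2 = (P=23/36, Q=13/36)

Answer: 23/36 13/36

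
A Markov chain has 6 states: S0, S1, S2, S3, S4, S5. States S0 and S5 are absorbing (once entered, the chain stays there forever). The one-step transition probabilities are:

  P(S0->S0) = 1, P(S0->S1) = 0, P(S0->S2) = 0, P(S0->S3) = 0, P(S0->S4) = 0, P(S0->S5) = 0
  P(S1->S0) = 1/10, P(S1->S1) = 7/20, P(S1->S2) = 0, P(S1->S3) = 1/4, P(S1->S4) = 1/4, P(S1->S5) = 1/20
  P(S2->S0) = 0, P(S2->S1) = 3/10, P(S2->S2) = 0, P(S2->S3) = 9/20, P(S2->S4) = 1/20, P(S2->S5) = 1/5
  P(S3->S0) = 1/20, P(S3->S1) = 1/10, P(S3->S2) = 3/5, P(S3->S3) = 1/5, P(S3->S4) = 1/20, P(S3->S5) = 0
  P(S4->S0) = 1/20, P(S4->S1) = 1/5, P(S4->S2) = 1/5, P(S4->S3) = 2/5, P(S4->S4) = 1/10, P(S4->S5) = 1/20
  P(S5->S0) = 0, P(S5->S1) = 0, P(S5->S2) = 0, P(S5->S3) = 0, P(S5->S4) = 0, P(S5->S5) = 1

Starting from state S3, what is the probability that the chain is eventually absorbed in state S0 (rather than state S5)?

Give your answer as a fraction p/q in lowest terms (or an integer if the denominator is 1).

Let a_i = P(absorbed in S0 | start in state i).
Boundary conditions: a_S0 = 1, a_S5 = 0.
For each transient state i, a_i = sum_j P(i->j) * a_j:
  a_S1 = 1/10*a_S0 + 7/20*a_S1 + 0*a_S2 + 1/4*a_S3 + 1/4*a_S4 + 1/20*a_S5
  a_S2 = 0*a_S0 + 3/10*a_S1 + 0*a_S2 + 9/20*a_S3 + 1/20*a_S4 + 1/5*a_S5
  a_S3 = 1/20*a_S0 + 1/10*a_S1 + 3/5*a_S2 + 1/5*a_S3 + 1/20*a_S4 + 0*a_S5
  a_S4 = 1/20*a_S0 + 1/5*a_S1 + 1/5*a_S2 + 2/5*a_S3 + 1/10*a_S4 + 1/20*a_S5

Substituting a_S0 = 1 and a_S5 = 0, rearrange to (I - Q) a = r where r[i] = P(i -> S0):
  [13/20, 0, -1/4, -1/4] . (a_S1, a_S2, a_S3, a_S4) = 1/10
  [-3/10, 1, -9/20, -1/20] . (a_S1, a_S2, a_S3, a_S4) = 0
  [-1/10, -3/5, 4/5, -1/20] . (a_S1, a_S2, a_S3, a_S4) = 1/20
  [-1/5, -1/5, -2/5, 9/10] . (a_S1, a_S2, a_S3, a_S4) = 1/20

Solving yields:
  a_S1 = 545/1159
  a_S2 = 1597/4636
  a_S3 = 2351/5795
  a_S4 = 2416/5795

Starting state is S3, so the absorption probability is a_S3 = 2351/5795.

Answer: 2351/5795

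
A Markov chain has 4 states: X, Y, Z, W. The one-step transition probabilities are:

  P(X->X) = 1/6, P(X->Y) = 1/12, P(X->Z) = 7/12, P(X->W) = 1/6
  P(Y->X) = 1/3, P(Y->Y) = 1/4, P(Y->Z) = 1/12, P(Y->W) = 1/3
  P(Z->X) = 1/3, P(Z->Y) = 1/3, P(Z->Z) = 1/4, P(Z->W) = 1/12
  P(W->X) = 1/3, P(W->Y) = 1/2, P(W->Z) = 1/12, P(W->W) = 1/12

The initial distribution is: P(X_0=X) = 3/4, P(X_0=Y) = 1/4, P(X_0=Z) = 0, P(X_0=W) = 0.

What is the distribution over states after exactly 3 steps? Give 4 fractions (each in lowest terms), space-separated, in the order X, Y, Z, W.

Answer: 245/864 49/192 239/864 319/1728

Derivation:
Propagating the distribution step by step (d_{t+1} = d_t * P):
d_0 = (X=3/4, Y=1/4, Z=0, W=0)
  d_1[X] = 3/4*1/6 + 1/4*1/3 + 0*1/3 + 0*1/3 = 5/24
  d_1[Y] = 3/4*1/12 + 1/4*1/4 + 0*1/3 + 0*1/2 = 1/8
  d_1[Z] = 3/4*7/12 + 1/4*1/12 + 0*1/4 + 0*1/12 = 11/24
  d_1[W] = 3/4*1/6 + 1/4*1/3 + 0*1/12 + 0*1/12 = 5/24
d_1 = (X=5/24, Y=1/8, Z=11/24, W=5/24)
  d_2[X] = 5/24*1/6 + 1/8*1/3 + 11/24*1/3 + 5/24*1/3 = 43/144
  d_2[Y] = 5/24*1/12 + 1/8*1/4 + 11/24*1/3 + 5/24*1/2 = 11/36
  d_2[Z] = 5/24*7/12 + 1/8*1/12 + 11/24*1/4 + 5/24*1/12 = 19/72
  d_2[W] = 5/24*1/6 + 1/8*1/3 + 11/24*1/12 + 5/24*1/12 = 19/144
d_2 = (X=43/144, Y=11/36, Z=19/72, W=19/144)
  d_3[X] = 43/144*1/6 + 11/36*1/3 + 19/72*1/3 + 19/144*1/3 = 245/864
  d_3[Y] = 43/144*1/12 + 11/36*1/4 + 19/72*1/3 + 19/144*1/2 = 49/192
  d_3[Z] = 43/144*7/12 + 11/36*1/12 + 19/72*1/4 + 19/144*1/12 = 239/864
  d_3[W] = 43/144*1/6 + 11/36*1/3 + 19/72*1/12 + 19/144*1/12 = 319/1728
d_3 = (X=245/864, Y=49/192, Z=239/864, W=319/1728)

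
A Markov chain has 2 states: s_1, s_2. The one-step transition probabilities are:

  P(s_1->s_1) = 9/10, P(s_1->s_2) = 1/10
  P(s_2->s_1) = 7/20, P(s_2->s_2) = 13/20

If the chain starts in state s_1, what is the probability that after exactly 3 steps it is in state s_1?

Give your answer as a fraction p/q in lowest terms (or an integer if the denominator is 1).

Computing P^3 by repeated multiplication:
P^1 =
  s_1: [9/10, 1/10]
  s_2: [7/20, 13/20]
P^2 =
  s_1: [169/200, 31/200]
  s_2: [217/400, 183/400]
P^3 =
  s_1: [3259/4000, 741/4000]
  s_2: [5187/8000, 2813/8000]

(P^3)[s_1 -> s_1] = 3259/4000

Answer: 3259/4000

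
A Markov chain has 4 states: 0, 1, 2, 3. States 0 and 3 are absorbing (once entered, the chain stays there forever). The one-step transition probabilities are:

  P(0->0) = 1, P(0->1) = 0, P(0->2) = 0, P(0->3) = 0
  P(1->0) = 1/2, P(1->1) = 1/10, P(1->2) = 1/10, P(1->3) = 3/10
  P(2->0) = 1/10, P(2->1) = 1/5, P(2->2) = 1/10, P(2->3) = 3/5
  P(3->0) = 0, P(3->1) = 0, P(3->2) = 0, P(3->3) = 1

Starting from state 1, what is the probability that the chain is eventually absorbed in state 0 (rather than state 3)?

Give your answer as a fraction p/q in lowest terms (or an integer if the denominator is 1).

Let a_i = P(absorbed in 0 | start in state i).
Boundary conditions: a_0 = 1, a_3 = 0.
For each transient state i, a_i = sum_j P(i->j) * a_j:
  a_1 = 1/2*a_0 + 1/10*a_1 + 1/10*a_2 + 3/10*a_3
  a_2 = 1/10*a_0 + 1/5*a_1 + 1/10*a_2 + 3/5*a_3

Substituting a_0 = 1 and a_3 = 0, rearrange to (I - Q) a = r where r[i] = P(i -> 0):
  [9/10, -1/10] . (a_1, a_2) = 1/2
  [-1/5, 9/10] . (a_1, a_2) = 1/10

Solving yields:
  a_1 = 46/79
  a_2 = 19/79

Starting state is 1, so the absorption probability is a_1 = 46/79.

Answer: 46/79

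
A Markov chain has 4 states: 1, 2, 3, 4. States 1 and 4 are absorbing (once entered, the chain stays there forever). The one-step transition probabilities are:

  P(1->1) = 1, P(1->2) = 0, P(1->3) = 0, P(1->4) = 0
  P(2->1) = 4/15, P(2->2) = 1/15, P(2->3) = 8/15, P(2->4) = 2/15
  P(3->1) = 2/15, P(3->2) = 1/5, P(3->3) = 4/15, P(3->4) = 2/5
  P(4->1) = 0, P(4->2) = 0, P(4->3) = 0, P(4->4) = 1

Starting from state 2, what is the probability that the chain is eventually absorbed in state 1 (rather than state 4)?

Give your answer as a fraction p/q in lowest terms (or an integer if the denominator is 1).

Let a_i = P(absorbed in 1 | start in state i).
Boundary conditions: a_1 = 1, a_4 = 0.
For each transient state i, a_i = sum_j P(i->j) * a_j:
  a_2 = 4/15*a_1 + 1/15*a_2 + 8/15*a_3 + 2/15*a_4
  a_3 = 2/15*a_1 + 1/5*a_2 + 4/15*a_3 + 2/5*a_4

Substituting a_1 = 1 and a_4 = 0, rearrange to (I - Q) a = r where r[i] = P(i -> 1):
  [14/15, -8/15] . (a_2, a_3) = 4/15
  [-1/5, 11/15] . (a_2, a_3) = 2/15

Solving yields:
  a_2 = 6/13
  a_3 = 4/13

Starting state is 2, so the absorption probability is a_2 = 6/13.

Answer: 6/13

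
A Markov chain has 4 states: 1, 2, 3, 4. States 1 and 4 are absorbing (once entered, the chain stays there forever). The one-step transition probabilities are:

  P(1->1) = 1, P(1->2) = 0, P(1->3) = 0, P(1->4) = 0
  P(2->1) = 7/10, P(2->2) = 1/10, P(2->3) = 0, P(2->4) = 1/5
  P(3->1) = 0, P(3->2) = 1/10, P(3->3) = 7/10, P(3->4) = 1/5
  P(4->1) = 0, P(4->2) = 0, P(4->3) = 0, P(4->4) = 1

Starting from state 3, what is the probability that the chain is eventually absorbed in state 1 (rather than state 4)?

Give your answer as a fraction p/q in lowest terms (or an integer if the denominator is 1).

Let a_i = P(absorbed in 1 | start in state i).
Boundary conditions: a_1 = 1, a_4 = 0.
For each transient state i, a_i = sum_j P(i->j) * a_j:
  a_2 = 7/10*a_1 + 1/10*a_2 + 0*a_3 + 1/5*a_4
  a_3 = 0*a_1 + 1/10*a_2 + 7/10*a_3 + 1/5*a_4

Substituting a_1 = 1 and a_4 = 0, rearrange to (I - Q) a = r where r[i] = P(i -> 1):
  [9/10, 0] . (a_2, a_3) = 7/10
  [-1/10, 3/10] . (a_2, a_3) = 0

Solving yields:
  a_2 = 7/9
  a_3 = 7/27

Starting state is 3, so the absorption probability is a_3 = 7/27.

Answer: 7/27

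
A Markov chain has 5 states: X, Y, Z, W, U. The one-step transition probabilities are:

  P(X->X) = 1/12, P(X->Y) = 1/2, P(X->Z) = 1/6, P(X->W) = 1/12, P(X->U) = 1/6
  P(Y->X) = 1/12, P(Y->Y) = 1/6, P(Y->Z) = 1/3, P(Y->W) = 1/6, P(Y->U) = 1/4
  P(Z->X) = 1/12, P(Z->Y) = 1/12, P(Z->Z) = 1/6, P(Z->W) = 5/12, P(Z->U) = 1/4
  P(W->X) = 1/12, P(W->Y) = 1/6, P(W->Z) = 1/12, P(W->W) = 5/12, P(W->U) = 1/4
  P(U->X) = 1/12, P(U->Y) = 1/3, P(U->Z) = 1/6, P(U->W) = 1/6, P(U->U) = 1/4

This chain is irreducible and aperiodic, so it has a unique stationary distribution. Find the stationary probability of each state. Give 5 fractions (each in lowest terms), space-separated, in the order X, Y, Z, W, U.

Answer: 1/12 95/432 13/72 59/216 35/144

Derivation:
The stationary distribution satisfies pi = pi * P, i.e.:
  pi_X = 1/12*pi_X + 1/12*pi_Y + 1/12*pi_Z + 1/12*pi_W + 1/12*pi_U
  pi_Y = 1/2*pi_X + 1/6*pi_Y + 1/12*pi_Z + 1/6*pi_W + 1/3*pi_U
  pi_Z = 1/6*pi_X + 1/3*pi_Y + 1/6*pi_Z + 1/12*pi_W + 1/6*pi_U
  pi_W = 1/12*pi_X + 1/6*pi_Y + 5/12*pi_Z + 5/12*pi_W + 1/6*pi_U
  pi_U = 1/6*pi_X + 1/4*pi_Y + 1/4*pi_Z + 1/4*pi_W + 1/4*pi_U
with normalization: pi_X + pi_Y + pi_Z + pi_W + pi_U = 1.

Using the first 4 balance equations plus normalization, the linear system A*pi = b is:
  [-11/12, 1/12, 1/12, 1/12, 1/12] . pi = 0
  [1/2, -5/6, 1/12, 1/6, 1/3] . pi = 0
  [1/6, 1/3, -5/6, 1/12, 1/6] . pi = 0
  [1/12, 1/6, 5/12, -7/12, 1/6] . pi = 0
  [1, 1, 1, 1, 1] . pi = 1

Solving yields:
  pi_X = 1/12
  pi_Y = 95/432
  pi_Z = 13/72
  pi_W = 59/216
  pi_U = 35/144

Verification (pi * P):
  1/12*1/12 + 95/432*1/12 + 13/72*1/12 + 59/216*1/12 + 35/144*1/12 = 1/12 = pi_X  (ok)
  1/12*1/2 + 95/432*1/6 + 13/72*1/12 + 59/216*1/6 + 35/144*1/3 = 95/432 = pi_Y  (ok)
  1/12*1/6 + 95/432*1/3 + 13/72*1/6 + 59/216*1/12 + 35/144*1/6 = 13/72 = pi_Z  (ok)
  1/12*1/12 + 95/432*1/6 + 13/72*5/12 + 59/216*5/12 + 35/144*1/6 = 59/216 = pi_W  (ok)
  1/12*1/6 + 95/432*1/4 + 13/72*1/4 + 59/216*1/4 + 35/144*1/4 = 35/144 = pi_U  (ok)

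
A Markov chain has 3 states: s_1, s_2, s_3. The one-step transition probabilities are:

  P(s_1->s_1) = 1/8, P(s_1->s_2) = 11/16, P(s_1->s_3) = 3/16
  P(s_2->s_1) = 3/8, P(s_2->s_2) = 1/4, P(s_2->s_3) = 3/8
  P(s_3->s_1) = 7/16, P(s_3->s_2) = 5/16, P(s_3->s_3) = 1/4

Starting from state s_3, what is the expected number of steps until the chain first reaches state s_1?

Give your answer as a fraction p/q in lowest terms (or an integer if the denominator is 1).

Answer: 136/57

Derivation:
Let h_i = expected steps to first reach s_1 from state i.
Boundary: h_s_1 = 0.
First-step equations for the other states:
  h_s_2 = 1 + 3/8*h_s_1 + 1/4*h_s_2 + 3/8*h_s_3
  h_s_3 = 1 + 7/16*h_s_1 + 5/16*h_s_2 + 1/4*h_s_3

Substituting h_s_1 = 0 and rearranging gives the linear system (I - Q) h = 1:
  [3/4, -3/8] . (h_s_2, h_s_3) = 1
  [-5/16, 3/4] . (h_s_2, h_s_3) = 1

Solving yields:
  h_s_2 = 48/19
  h_s_3 = 136/57

Starting state is s_3, so the expected hitting time is h_s_3 = 136/57.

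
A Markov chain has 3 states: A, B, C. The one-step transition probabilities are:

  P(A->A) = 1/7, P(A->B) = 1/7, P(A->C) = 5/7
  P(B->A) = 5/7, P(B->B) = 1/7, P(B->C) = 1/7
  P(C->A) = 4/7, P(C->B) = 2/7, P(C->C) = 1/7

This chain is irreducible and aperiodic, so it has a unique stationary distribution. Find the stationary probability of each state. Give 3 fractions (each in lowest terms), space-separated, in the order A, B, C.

Answer: 34/81 16/81 31/81

Derivation:
The stationary distribution satisfies pi = pi * P, i.e.:
  pi_A = 1/7*pi_A + 5/7*pi_B + 4/7*pi_C
  pi_B = 1/7*pi_A + 1/7*pi_B + 2/7*pi_C
  pi_C = 5/7*pi_A + 1/7*pi_B + 1/7*pi_C
with normalization: pi_A + pi_B + pi_C = 1.

Using the first 2 balance equations plus normalization, the linear system A*pi = b is:
  [-6/7, 5/7, 4/7] . pi = 0
  [1/7, -6/7, 2/7] . pi = 0
  [1, 1, 1] . pi = 1

Solving yields:
  pi_A = 34/81
  pi_B = 16/81
  pi_C = 31/81

Verification (pi * P):
  34/81*1/7 + 16/81*5/7 + 31/81*4/7 = 34/81 = pi_A  (ok)
  34/81*1/7 + 16/81*1/7 + 31/81*2/7 = 16/81 = pi_B  (ok)
  34/81*5/7 + 16/81*1/7 + 31/81*1/7 = 31/81 = pi_C  (ok)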